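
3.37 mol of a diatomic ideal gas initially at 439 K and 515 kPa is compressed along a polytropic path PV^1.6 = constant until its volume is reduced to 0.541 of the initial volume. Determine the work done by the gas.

-9140 J

V₁ = nRT₁/P₁ = 3.37×8.314×439/515 = 23.9 L.
Polytropic n=1.6: T₂ = T₁(V₁/V₂)^(n−1) = 439×(1.85)^0.60 = 635 K; P₂ = P₁(V₁/V₂)^n = 1380 kPa.
W = (P₁V₁−P₂V₂)/(n−1) = (515×23.9−1380×12.9)/0.60 = -9140 J.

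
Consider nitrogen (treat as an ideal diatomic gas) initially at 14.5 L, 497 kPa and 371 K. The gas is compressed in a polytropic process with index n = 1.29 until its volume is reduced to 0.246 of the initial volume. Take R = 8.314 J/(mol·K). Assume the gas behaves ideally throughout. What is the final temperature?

Polytropic n=1.29: T₂ = T₁(V₁/V₂)^(n−1) = 371×(4.07)^0.29 = 557 K; P₂ = P₁(V₁/V₂)^n = 3030 kPa.

557 K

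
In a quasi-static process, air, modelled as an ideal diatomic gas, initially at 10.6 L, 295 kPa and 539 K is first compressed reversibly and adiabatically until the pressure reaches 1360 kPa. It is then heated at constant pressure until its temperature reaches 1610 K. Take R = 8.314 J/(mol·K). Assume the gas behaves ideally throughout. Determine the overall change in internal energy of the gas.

n = P₁V₁/(RT₁) = 295×10.6/(8.314×539) = 0.698 mol.
Step 1 — Adiabatic: T₂/T₁ = (P₂/P₁)^((γ−1)/γ) ⇒ T₂ = 539×(4.61)^0.286 = 834 K; V₂ = 3.56 L.
ΔU = nCvΔT = 0.698×20.8×(834−539) = 4280 J.
Q = 0 for an adiabatic process, so W = −ΔU = -4280 J.
State after step 1: P = 1360 kPa, V = 3.56 L, T = 834 K.
Step 2 — Isobaric: P stays 1360 kPa; V/T = const ⇒ T₂ = 1610 K, V₂ = 6.87 L.
W = PΔV = 1360×(6.87−3.56) kPa·L = 4500 J.
ΔU = nCvΔT = 0.698×20.8×(1610−834) = 11300 J.
Q = ΔU + W = nCpΔT = 15800 J.
Net over both steps: W = 221 J, Q = 15800 J, ΔU = 15500 J.

15500 J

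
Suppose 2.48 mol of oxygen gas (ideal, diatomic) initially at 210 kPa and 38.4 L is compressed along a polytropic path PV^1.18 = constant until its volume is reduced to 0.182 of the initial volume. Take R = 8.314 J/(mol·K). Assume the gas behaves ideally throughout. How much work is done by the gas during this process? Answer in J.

-16100 J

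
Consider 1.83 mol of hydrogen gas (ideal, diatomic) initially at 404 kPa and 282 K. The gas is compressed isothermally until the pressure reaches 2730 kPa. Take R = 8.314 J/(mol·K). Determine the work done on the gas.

8200 J

V₁ = nRT₁/P₁ = 1.83×8.314×282/404 = 10.6 L.
Isothermal: T stays 282 K; PV = const ⇒ V₂ = 1.57 L, P₂ = 2730 kPa.
W = nRT ln(V₂/V₁) = 1.83×8.314×282×ln(0.148) = -8200 J.
Work done on the gas = −W_by = 8200 J.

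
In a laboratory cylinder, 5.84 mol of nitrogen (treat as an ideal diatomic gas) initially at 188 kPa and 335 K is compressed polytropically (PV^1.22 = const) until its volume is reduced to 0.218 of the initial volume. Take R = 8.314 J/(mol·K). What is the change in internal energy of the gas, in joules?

16200 J

V₁ = nRT₁/P₁ = 5.84×8.314×335/188 = 86.5 L.
Polytropic n=1.22: T₂ = T₁(V₁/V₂)^(n−1) = 335×(4.59)^0.22 = 468 K; P₂ = P₁(V₁/V₂)^n = 1210 kPa.
For an ideal gas ΔU = nCvΔT with Cv = (5/2)R = 20.8 J/(mol·K).
ΔU = 5.84×20.8×(468−335) = 16200 J.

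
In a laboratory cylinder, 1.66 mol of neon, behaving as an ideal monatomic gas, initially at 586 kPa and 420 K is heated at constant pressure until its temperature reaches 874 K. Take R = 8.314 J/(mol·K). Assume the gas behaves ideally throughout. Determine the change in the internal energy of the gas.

9400 J

V₁ = nRT₁/P₁ = 1.66×8.314×420/586 = 9.89 L.
Isobaric: P stays 586 kPa; V/T = const ⇒ T₂ = 874 K, V₂ = 20.6 L.
For an ideal gas ΔU = nCvΔT with Cv = (3/2)R = 12.5 J/(mol·K).
ΔU = 1.66×12.5×(874−420) = 9400 J.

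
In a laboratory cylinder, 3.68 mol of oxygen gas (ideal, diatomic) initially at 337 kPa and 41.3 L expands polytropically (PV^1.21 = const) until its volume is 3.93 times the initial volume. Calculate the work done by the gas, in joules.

T₁ = P₁V₁/(nR) = 337×41.3/(3.68×8.314) = 455 K.
Polytropic n=1.21: T₂ = T₁(V₁/V₂)^(n−1) = 455×(0.254)^0.21 = 341 K; P₂ = P₁(V₁/V₂)^n = 64.3 kPa.
W = (P₁V₁−P₂V₂)/(n−1) = (337×41.3−64.3×162)/0.21 = 16600 J.

16600 J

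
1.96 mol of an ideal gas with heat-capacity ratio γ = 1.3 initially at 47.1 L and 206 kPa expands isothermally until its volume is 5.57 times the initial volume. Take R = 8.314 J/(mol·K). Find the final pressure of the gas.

T₁ = P₁V₁/(nR) = 206×47.1/(1.96×8.314) = 595 K.
Isothermal: T stays 595 K; PV = const ⇒ V₂ = 262 L, P₂ = 37.0 kPa.

37.0 kPa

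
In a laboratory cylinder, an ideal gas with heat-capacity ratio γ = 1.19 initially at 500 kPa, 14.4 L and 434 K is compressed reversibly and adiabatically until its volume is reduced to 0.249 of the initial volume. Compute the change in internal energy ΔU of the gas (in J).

n = P₁V₁/(RT₁) = 500×14.4/(8.314×434) = 2.00 mol.
Adiabatic: TV^(γ−1) = const ⇒ T₂ = 434×(4.02)^0.190 = 565 K; PV^γ = const ⇒ P₂ = 2620 kPa.
For an ideal gas ΔU = nCvΔT with Cv = R/(γ−1) = 43.8 J/(mol·K).
ΔU = 2.00×43.8×(565−434) = 11500 J.

11500 J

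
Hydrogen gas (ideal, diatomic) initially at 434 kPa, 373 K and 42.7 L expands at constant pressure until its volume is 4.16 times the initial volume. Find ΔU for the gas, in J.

146000 J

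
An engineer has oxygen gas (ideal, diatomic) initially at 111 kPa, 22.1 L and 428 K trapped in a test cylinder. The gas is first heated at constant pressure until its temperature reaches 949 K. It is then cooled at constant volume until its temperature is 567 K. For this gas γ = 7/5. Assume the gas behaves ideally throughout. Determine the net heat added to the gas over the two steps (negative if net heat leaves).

n = P₁V₁/(RT₁) = 111×22.1/(8.314×428) = 0.689 mol.
Step 1 — Isobaric: P stays 111 kPa; V/T = const ⇒ T₂ = 949 K, V₂ = 49.0 L.
W = PΔV = 111×(49.0−22.1) kPa·L = 2990 J.
ΔU = nCvΔT = 0.689×20.8×(949−428) = 7470 J.
Q = ΔU + W = nCpΔT = 10500 J.
State after step 1: P = 111 kPa, V = 49.0 L, T = 949 K.
Step 2 — Isochoric: V stays 49.0 L; P/T = const ⇒ T₂ = 567 K, P₂ = 66.3 kPa.
W = 0 (no volume change).
ΔU = nCvΔT = 0.689×20.8×(567−949) = -5470 J.
Q = ΔU = -5470 J.
Net over both steps: W = 2990 J, Q = 4980 J, ΔU = 1990 J.

4980 J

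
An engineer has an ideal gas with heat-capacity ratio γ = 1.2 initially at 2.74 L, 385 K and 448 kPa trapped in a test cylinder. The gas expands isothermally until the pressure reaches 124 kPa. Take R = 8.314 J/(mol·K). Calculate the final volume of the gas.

Isothermal: T stays 385 K; PV = const ⇒ V₂ = 9.90 L, P₂ = 124 kPa.

9.90 L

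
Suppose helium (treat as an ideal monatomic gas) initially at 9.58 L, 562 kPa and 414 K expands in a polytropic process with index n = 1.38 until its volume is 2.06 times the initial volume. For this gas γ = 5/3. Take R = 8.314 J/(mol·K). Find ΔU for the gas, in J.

n = P₁V₁/(RT₁) = 562×9.58/(8.314×414) = 1.56 mol.
Polytropic n=1.38: T₂ = T₁(V₁/V₂)^(n−1) = 414×(0.485)^0.38 = 315 K; P₂ = P₁(V₁/V₂)^n = 207 kPa.
For an ideal gas ΔU = nCvΔT with Cv = (3/2)R = 12.5 J/(mol·K).
ΔU = 1.56×12.5×(315−414) = -1940 J.

-1940 J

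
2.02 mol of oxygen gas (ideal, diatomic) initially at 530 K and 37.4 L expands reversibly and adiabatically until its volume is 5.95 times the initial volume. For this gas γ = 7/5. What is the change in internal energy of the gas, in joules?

P₁ = nRT₁/V₁ = 2.02×8.314×530/37.4 = 238 kPa.
Adiabatic: TV^(γ−1) = const ⇒ T₂ = 530×(0.168)^0.400 = 260 K; PV^γ = const ⇒ P₂ = 19.6 kPa.
For an ideal gas ΔU = nCvΔT with Cv = (5/2)R = 20.8 J/(mol·K).
ΔU = 2.02×20.8×(260−530) = -11300 J.

-11300 J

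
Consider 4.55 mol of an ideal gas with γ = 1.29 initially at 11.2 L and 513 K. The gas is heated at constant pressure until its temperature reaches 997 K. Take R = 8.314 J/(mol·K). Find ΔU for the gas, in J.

63100 J

P₁ = nRT₁/V₁ = 4.55×8.314×513/11.2 = 1730 kPa.
Isobaric: P stays 1730 kPa; V/T = const ⇒ T₂ = 997 K, V₂ = 21.8 L.
For an ideal gas ΔU = nCvΔT with Cv = R/(γ−1) = 28.7 J/(mol·K).
ΔU = 4.55×28.7×(997−513) = 63100 J.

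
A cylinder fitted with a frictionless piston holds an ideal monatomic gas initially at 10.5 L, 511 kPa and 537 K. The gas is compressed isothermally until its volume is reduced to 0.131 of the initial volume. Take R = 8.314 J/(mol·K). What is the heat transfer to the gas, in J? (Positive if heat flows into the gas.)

-10900 J

n = P₁V₁/(RT₁) = 511×10.5/(8.314×537) = 1.20 mol.
Isothermal: T stays 537 K; PV = const ⇒ V₂ = 1.38 L, P₂ = 3900 kPa.
ΔU = 0 (ideal gas, T constant).
W = nRT ln(V₂/V₁) = 1.20×8.314×537×ln(0.131) = -10900 J.
Q = ΔU + W = -10900 J.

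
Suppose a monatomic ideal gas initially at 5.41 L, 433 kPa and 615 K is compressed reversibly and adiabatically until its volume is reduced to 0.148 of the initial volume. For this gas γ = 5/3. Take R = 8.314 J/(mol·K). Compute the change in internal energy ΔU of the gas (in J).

9040 J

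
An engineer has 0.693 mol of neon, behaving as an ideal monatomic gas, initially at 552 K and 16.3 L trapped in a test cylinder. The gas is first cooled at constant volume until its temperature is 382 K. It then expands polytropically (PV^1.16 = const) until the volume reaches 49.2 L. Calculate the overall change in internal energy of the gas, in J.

-2000 J

P₁ = nRT₁/V₁ = 0.693×8.314×552/16.3 = 195 kPa.
Step 1 — Isochoric: V stays 16.3 L; P/T = const ⇒ T₂ = 382 K, P₂ = 135 kPa.
W = 0 (no volume change).
ΔU = nCvΔT = 0.693×12.5×(382−552) = -1470 J.
Q = ΔU = -1470 J.
State after step 1: P = 135 kPa, V = 16.3 L, T = 382 K.
Step 2 — Polytropic n=1.16: T₂ = T₁(V₁/V₂)^(n−1) = 382×(0.331)^0.16 = 320 K; P₂ = P₁(V₁/V₂)^n = 37.5 kPa.
W = (P₁V₁−P₂V₂)/(n−1) = (135×16.3−37.5×49.2)/0.16 = 2230 J.
ΔU = nCvΔT = 0.693×12.5×(320−382) = -535 J.
Q = ΔU + W = 1690 J.
Net over both steps: W = 2230 J, Q = 225 J, ΔU = -2000 J.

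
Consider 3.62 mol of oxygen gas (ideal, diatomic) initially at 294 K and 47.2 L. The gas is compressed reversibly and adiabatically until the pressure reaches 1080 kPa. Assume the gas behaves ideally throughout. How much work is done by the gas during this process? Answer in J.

-14400 J

P₁ = nRT₁/V₁ = 3.62×8.314×294/47.2 = 187 kPa.
Adiabatic: T₂/T₁ = (P₂/P₁)^((γ−1)/γ) ⇒ T₂ = 294×(5.76)^0.286 = 485 K; V₂ = 13.5 L.
ΔU = nCvΔT = 3.62×20.8×(485−294) = 14400 J.
Q = 0 for an adiabatic process, so W = −ΔU = -14400 J.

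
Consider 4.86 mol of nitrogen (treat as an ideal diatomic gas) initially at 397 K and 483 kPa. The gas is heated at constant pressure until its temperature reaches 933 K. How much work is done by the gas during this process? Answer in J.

21700 J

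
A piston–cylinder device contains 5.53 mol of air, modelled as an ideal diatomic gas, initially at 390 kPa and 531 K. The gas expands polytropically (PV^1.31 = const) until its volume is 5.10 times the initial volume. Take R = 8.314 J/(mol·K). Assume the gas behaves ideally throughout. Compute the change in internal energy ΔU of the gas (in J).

-24200 J

V₁ = nRT₁/P₁ = 5.53×8.314×531/390 = 62.6 L.
Polytropic n=1.31: T₂ = T₁(V₁/V₂)^(n−1) = 531×(0.196)^0.31 = 320 K; P₂ = P₁(V₁/V₂)^n = 46.1 kPa.
For an ideal gas ΔU = nCvΔT with Cv = (5/2)R = 20.8 J/(mol·K).
ΔU = 5.53×20.8×(320−531) = -24200 J.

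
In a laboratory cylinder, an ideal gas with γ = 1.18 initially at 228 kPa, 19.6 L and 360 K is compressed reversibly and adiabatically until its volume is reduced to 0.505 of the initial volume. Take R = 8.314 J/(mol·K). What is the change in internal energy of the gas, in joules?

3250 J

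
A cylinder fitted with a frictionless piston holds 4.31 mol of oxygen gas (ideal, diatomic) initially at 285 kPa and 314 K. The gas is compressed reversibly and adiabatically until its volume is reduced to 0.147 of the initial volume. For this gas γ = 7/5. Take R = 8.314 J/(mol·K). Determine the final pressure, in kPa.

V₁ = nRT₁/P₁ = 4.31×8.314×314/285 = 39.5 L.
Adiabatic: TV^(γ−1) = const ⇒ T₂ = 314×(6.80)^0.400 = 676 K; PV^γ = const ⇒ P₂ = 4170 kPa.

4170 kPa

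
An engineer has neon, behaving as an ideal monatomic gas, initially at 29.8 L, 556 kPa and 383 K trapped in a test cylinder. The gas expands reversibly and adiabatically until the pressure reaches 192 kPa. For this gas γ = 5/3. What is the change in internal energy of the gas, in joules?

-8610 J

n = P₁V₁/(RT₁) = 556×29.8/(8.314×383) = 5.20 mol.
Adiabatic: T₂/T₁ = (P₂/P₁)^((γ−1)/γ) ⇒ T₂ = 383×(0.345)^0.400 = 250 K; V₂ = 56.4 L.
For an ideal gas ΔU = nCvΔT with Cv = (3/2)R = 12.5 J/(mol·K).
ΔU = 5.20×12.5×(250−383) = -8610 J.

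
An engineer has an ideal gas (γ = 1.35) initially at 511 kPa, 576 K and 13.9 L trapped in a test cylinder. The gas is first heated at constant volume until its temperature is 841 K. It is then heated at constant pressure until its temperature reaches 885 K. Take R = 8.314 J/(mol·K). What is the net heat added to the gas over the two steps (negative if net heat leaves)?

n = P₁V₁/(RT₁) = 511×13.9/(8.314×576) = 1.48 mol.
Step 1 — Isochoric: V stays 13.9 L; P/T = const ⇒ T₂ = 841 K, P₂ = 746 kPa.
W = 0 (no volume change).
ΔU = nCvΔT = 1.48×23.8×(841−576) = 9340 J.
Q = ΔU = 9340 J.
State after step 1: P = 746 kPa, V = 13.9 L, T = 841 K.
Step 2 — Isobaric: P stays 746 kPa; V/T = const ⇒ T₂ = 885 K, V₂ = 14.6 L.
W = PΔV = 746×(14.6−13.9) kPa·L = 543 J.
ΔU = nCvΔT = 1.48×23.8×(885−841) = 1550 J.
Q = ΔU + W = nCpΔT = 2090 J.
Net over both steps: W = 543 J, Q = 11400 J, ΔU = 10900 J.

11400 J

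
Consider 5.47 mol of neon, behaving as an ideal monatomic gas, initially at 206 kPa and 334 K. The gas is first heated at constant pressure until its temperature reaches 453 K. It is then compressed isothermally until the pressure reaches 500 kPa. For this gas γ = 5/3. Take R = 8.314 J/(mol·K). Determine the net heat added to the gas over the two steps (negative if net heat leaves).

V₁ = nRT₁/P₁ = 5.47×8.314×334/206 = 73.7 L.
Step 1 — Isobaric: P stays 206 kPa; V/T = const ⇒ T₂ = 453 K, V₂ = 100 L.
W = PΔV = 206×(100−73.7) kPa·L = 5410 J.
ΔU = nCvΔT = 5.47×12.5×(453−334) = 8120 J.
Q = ΔU + W = nCpΔT = 13500 J.
State after step 1: P = 206 kPa, V = 100 L, T = 453 K.
Step 2 — Isothermal: T stays 453 K; PV = const ⇒ V₂ = 41.2 L, P₂ = 500 kPa.
ΔU = 0 (ideal gas, T constant).
W = nRT ln(V₂/V₁) = 5.47×8.314×453×ln(0.412) = -18300 J.
Q = ΔU + W = -18300 J.
Net over both steps: W = -12900 J, Q = -4740 J, ΔU = 8120 J.

-4740 J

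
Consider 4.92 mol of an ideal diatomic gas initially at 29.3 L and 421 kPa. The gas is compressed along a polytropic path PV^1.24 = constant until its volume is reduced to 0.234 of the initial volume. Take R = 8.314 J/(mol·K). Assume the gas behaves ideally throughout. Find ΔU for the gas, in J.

T₁ = P₁V₁/(nR) = 421×29.3/(4.92×8.314) = 302 K.
Polytropic n=1.24: T₂ = T₁(V₁/V₂)^(n−1) = 302×(4.27)^0.24 = 427 K; P₂ = P₁(V₁/V₂)^n = 2550 kPa.
For an ideal gas ΔU = nCvΔT with Cv = (5/2)R = 20.8 J/(mol·K).
ΔU = 4.92×20.8×(427−302) = 12900 J.

12900 J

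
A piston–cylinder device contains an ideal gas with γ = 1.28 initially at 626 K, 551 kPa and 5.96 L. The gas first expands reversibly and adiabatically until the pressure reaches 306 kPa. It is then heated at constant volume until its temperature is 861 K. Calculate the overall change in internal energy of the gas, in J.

n = P₁V₁/(RT₁) = 551×5.96/(8.314×626) = 0.631 mol.
Step 1 — Adiabatic: T₂/T₁ = (P₂/P₁)^((γ−1)/γ) ⇒ T₂ = 626×(0.555)^0.219 = 550 K; V₂ = 9.44 L.
ΔU = nCvΔT = 0.631×29.7×(550−626) = -1420 J.
Q = 0 for an adiabatic process, so W = −ΔU = 1420 J.
State after step 1: P = 306 kPa, V = 9.44 L, T = 550 K.
Step 2 — Isochoric: V stays 9.44 L; P/T = const ⇒ T₂ = 861 K, P₂ = 479 kPa.
W = 0 (no volume change).
ΔU = nCvΔT = 0.631×29.7×(861−550) = 5820 J.
Q = ΔU = 5820 J.
Net over both steps: W = 1420 J, Q = 5820 J, ΔU = 4400 J.

4400 J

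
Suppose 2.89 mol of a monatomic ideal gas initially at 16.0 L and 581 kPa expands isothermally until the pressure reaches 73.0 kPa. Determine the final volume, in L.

T₁ = P₁V₁/(nR) = 581×16.0/(2.89×8.314) = 387 K.
Isothermal: T stays 387 K; PV = const ⇒ V₂ = 127 L, P₂ = 73.0 kPa.

127 L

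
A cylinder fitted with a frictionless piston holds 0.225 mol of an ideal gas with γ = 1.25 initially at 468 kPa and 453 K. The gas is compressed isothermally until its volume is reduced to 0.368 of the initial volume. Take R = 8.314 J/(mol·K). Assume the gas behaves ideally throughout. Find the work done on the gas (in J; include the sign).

847 J

V₁ = nRT₁/P₁ = 0.225×8.314×453/468 = 1.81 L.
Isothermal: T stays 453 K; PV = const ⇒ V₂ = 0.666 L, P₂ = 1270 kPa.
W = nRT ln(V₂/V₁) = 0.225×8.314×453×ln(0.368) = -847 J.
Work done on the gas = −W_by = 847 J.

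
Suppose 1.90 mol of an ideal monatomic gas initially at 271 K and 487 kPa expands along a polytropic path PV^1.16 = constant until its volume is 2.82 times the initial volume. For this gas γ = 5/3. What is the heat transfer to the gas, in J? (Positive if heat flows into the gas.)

V₁ = nRT₁/P₁ = 1.90×8.314×271/487 = 8.79 L.
Polytropic n=1.16: T₂ = T₁(V₁/V₂)^(n−1) = 271×(0.355)^0.16 = 230 K; P₂ = P₁(V₁/V₂)^n = 146 kPa.
W = (P₁V₁−P₂V₂)/(n−1) = (487×8.79−146×24.8)/0.16 = 4090 J.
ΔU = nCvΔT = 1.90×12.5×(230−271) = -982 J.
Q = ΔU + W = 3110 J.

3110 J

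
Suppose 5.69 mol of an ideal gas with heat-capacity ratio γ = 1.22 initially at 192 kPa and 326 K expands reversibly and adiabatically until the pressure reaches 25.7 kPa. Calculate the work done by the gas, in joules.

V₁ = nRT₁/P₁ = 5.69×8.314×326/192 = 80.3 L.
Adiabatic: T₂/T₁ = (P₂/P₁)^((γ−1)/γ) ⇒ T₂ = 326×(0.134)^0.180 = 227 K; V₂ = 418 L.
ΔU = nCvΔT = 5.69×37.8×(227−326) = -21300 J.
Q = 0 for an adiabatic process, so W = −ΔU = 21300 J.

21300 J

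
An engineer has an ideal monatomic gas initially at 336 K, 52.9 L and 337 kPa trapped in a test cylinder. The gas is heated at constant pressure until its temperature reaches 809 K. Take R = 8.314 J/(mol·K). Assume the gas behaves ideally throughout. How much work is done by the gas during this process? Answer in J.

n = P₁V₁/(RT₁) = 337×52.9/(8.314×336) = 6.38 mol.
Isobaric: P stays 337 kPa; V/T = const ⇒ T₂ = 809 K, V₂ = 127 L.
W = PΔV = 337×(127−52.9) kPa·L = 25100 J.

25100 J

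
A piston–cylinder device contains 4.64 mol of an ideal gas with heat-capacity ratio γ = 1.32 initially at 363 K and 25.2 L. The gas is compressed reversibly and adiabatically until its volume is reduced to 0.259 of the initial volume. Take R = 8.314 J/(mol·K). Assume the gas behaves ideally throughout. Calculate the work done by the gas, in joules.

-23700 J

P₁ = nRT₁/V₁ = 4.64×8.314×363/25.2 = 556 kPa.
Adiabatic: TV^(γ−1) = const ⇒ T₂ = 363×(3.86)^0.320 = 559 K; PV^γ = const ⇒ P₂ = 3310 kPa.
ΔU = nCvΔT = 4.64×26.0×(559−363) = 23700 J.
Q = 0 for an adiabatic process, so W = −ΔU = -23700 J.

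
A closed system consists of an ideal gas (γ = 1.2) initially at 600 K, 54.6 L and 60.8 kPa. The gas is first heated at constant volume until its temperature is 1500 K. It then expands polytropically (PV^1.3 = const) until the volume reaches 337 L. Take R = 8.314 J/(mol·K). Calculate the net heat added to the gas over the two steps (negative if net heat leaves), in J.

19100 J

n = P₁V₁/(RT₁) = 60.8×54.6/(8.314×600) = 0.665 mol.
Step 1 — Isochoric: V stays 54.6 L; P/T = const ⇒ T₂ = 1500 K, P₂ = 152 kPa.
W = 0 (no volume change).
ΔU = nCvΔT = 0.665×41.6×(1500−600) = 24900 J.
Q = ΔU = 24900 J.
State after step 1: P = 152 kPa, V = 54.6 L, T = 1500 K.
Step 2 — Polytropic n=1.3: T₂ = T₁(V₁/V₂)^(n−1) = 1500×(0.162)^0.30 = 869 K; P₂ = P₁(V₁/V₂)^n = 14.3 kPa.
W = (P₁V₁−P₂V₂)/(n−1) = (152×54.6−14.3×337)/0.30 = 11600 J.
ΔU = nCvΔT = 0.665×41.6×(869−1500) = -17500 J.
Q = ΔU + W = -5820 J.
Net over both steps: W = 11600 J, Q = 19100 J, ΔU = 7440 J.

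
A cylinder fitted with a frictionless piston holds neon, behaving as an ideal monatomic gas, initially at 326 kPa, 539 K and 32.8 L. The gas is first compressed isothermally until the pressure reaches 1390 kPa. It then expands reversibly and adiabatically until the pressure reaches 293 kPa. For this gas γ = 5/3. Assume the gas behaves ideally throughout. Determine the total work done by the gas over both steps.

-8070 J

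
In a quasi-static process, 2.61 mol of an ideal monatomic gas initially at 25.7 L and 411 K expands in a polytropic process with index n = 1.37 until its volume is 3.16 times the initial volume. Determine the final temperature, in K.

P₁ = nRT₁/V₁ = 2.61×8.314×411/25.7 = 347 kPa.
Polytropic n=1.37: T₂ = T₁(V₁/V₂)^(n−1) = 411×(0.316)^0.37 = 269 K; P₂ = P₁(V₁/V₂)^n = 71.7 kPa.

269 K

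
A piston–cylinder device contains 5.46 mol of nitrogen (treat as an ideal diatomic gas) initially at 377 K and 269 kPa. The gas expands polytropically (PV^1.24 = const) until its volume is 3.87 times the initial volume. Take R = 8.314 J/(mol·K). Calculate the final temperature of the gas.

272 K

V₁ = nRT₁/P₁ = 5.46×8.314×377/269 = 63.6 L.
Polytropic n=1.24: T₂ = T₁(V₁/V₂)^(n−1) = 377×(0.258)^0.24 = 272 K; P₂ = P₁(V₁/V₂)^n = 50.2 kPa.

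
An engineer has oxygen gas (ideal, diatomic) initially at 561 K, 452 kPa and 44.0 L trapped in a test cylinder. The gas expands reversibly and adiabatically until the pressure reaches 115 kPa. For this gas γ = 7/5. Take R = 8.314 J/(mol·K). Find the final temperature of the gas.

379 K

Adiabatic: T₂/T₁ = (P₂/P₁)^((γ−1)/γ) ⇒ T₂ = 561×(0.254)^0.286 = 379 K; V₂ = 117 L.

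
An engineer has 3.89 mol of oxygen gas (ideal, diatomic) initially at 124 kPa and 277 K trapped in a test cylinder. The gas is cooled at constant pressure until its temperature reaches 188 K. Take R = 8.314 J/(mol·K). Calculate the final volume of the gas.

49.0 L

V₁ = nRT₁/P₁ = 3.89×8.314×277/124 = 72.2 L.
Isobaric: P stays 124 kPa; V/T = const ⇒ T₂ = 188 K, V₂ = 49.0 L.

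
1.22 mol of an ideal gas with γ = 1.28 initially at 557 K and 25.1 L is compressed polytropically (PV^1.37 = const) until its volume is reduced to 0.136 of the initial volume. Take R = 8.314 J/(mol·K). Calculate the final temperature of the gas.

1170 K

P₁ = nRT₁/V₁ = 1.22×8.314×557/25.1 = 225 kPa.
Polytropic n=1.37: T₂ = T₁(V₁/V₂)^(n−1) = 557×(7.35)^0.37 = 1170 K; P₂ = P₁(V₁/V₂)^n = 3460 kPa.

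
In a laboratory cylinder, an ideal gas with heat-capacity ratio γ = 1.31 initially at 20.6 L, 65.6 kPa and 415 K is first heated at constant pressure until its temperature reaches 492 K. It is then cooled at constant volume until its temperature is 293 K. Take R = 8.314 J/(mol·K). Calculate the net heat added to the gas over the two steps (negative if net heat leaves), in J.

n = P₁V₁/(RT₁) = 65.6×20.6/(8.314×415) = 0.392 mol.
Step 1 — Isobaric: P stays 65.6 kPa; V/T = const ⇒ T₂ = 492 K, V₂ = 24.4 L.
W = PΔV = 65.6×(24.4−20.6) kPa·L = 251 J.
ΔU = nCvΔT = 0.392×26.8×(492−415) = 809 J.
Q = ΔU + W = nCpΔT = 1060 J.
State after step 1: P = 65.6 kPa, V = 24.4 L, T = 492 K.
Step 2 — Isochoric: V stays 24.4 L; P/T = const ⇒ T₂ = 293 K, P₂ = 39.1 kPa.
W = 0 (no volume change).
ΔU = nCvΔT = 0.392×26.8×(293−492) = -2090 J.
Q = ΔU = -2090 J.
Net over both steps: W = 251 J, Q = -1030 J, ΔU = -1280 J.

-1030 J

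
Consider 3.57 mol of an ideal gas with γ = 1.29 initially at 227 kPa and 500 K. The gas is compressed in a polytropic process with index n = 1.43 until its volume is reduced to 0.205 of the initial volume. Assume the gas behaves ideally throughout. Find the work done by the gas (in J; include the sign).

V₁ = nRT₁/P₁ = 3.57×8.314×500/227 = 65.4 L.
Polytropic n=1.43: T₂ = T₁(V₁/V₂)^(n−1) = 500×(4.88)^0.43 = 988 K; P₂ = P₁(V₁/V₂)^n = 2190 kPa.
W = (P₁V₁−P₂V₂)/(n−1) = (227×65.4−2190×13.4)/0.43 = -33700 J.

-33700 J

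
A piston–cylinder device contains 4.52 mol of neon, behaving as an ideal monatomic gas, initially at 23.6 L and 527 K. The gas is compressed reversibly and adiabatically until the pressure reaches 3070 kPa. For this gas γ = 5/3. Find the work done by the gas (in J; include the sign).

-20200 J

P₁ = nRT₁/V₁ = 4.52×8.314×527/23.6 = 839 kPa.
Adiabatic: T₂/T₁ = (P₂/P₁)^((γ−1)/γ) ⇒ T₂ = 527×(3.66)^0.400 = 885 K; V₂ = 10.8 L.
ΔU = nCvΔT = 4.52×12.5×(885−527) = 20200 J.
Q = 0 for an adiabatic process, so W = −ΔU = -20200 J.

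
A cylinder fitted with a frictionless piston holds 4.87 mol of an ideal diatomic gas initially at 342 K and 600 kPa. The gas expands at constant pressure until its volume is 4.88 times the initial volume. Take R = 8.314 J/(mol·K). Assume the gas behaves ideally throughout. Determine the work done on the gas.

V₁ = nRT₁/P₁ = 4.87×8.314×342/600 = 23.1 L.
Isobaric: P stays 600 kPa; V/T = const ⇒ T₂ = 1670 K, V₂ = 113 L.
W = PΔV = 600×(113−23.1) kPa·L = 53700 J.
Work done on the gas = −W_by = -53700 J.

-53700 J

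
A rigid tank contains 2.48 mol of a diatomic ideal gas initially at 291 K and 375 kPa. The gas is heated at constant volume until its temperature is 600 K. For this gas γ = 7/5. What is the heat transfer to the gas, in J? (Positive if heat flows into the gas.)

15900 J

V₁ = nRT₁/P₁ = 2.48×8.314×291/375 = 16.0 L.
Isochoric: V stays 16.0 L; P/T = const ⇒ T₂ = 600 K, P₂ = 773 kPa.
W = 0 (no volume change).
ΔU = nCvΔT = 2.48×20.8×(600−291) = 15900 J.
Q = ΔU = 15900 J.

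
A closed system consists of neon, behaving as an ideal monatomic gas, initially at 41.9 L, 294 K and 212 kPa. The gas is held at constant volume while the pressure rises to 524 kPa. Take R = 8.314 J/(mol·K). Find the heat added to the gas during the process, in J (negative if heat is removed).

n = P₁V₁/(RT₁) = 212×41.9/(8.314×294) = 3.63 mol.
Isochoric: V stays 41.9 L; P/T = const ⇒ T₂ = 727 K, P₂ = 524 kPa.
W = 0 (no volume change).
ΔU = nCvΔT = 3.63×12.5×(727−294) = 19600 J.
Q = ΔU = 19600 J.

19600 J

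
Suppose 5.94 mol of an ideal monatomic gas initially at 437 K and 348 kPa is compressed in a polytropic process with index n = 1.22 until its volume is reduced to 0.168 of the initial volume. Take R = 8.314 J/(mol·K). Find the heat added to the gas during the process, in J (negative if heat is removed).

-31600 J

V₁ = nRT₁/P₁ = 5.94×8.314×437/348 = 62.0 L.
Polytropic n=1.22: T₂ = T₁(V₁/V₂)^(n−1) = 437×(5.95)^0.22 = 647 K; P₂ = P₁(V₁/V₂)^n = 3070 kPa.
W = (P₁V₁−P₂V₂)/(n−1) = (348×62.0−3070×10.4)/0.22 = -47100 J.
ΔU = nCvΔT = 5.94×12.5×(647−437) = 15600 J.
Q = ΔU + W = -31600 J.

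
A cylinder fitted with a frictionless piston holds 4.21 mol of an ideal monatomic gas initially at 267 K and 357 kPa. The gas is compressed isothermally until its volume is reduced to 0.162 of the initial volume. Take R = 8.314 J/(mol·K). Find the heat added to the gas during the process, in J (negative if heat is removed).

-17000 J

V₁ = nRT₁/P₁ = 4.21×8.314×267/357 = 26.2 L.
Isothermal: T stays 267 K; PV = const ⇒ V₂ = 4.24 L, P₂ = 2200 kPa.
ΔU = 0 (ideal gas, T constant).
W = nRT ln(V₂/V₁) = 4.21×8.314×267×ln(0.162) = -17000 J.
Q = ΔU + W = -17000 J.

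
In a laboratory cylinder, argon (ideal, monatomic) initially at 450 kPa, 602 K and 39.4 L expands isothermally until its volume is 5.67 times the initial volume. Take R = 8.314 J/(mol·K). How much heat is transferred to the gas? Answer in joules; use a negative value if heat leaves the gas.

30800 J

n = P₁V₁/(RT₁) = 450×39.4/(8.314×602) = 3.54 mol.
Isothermal: T stays 602 K; PV = const ⇒ V₂ = 223 L, P₂ = 79.4 kPa.
ΔU = 0 (ideal gas, T constant).
W = nRT ln(V₂/V₁) = 3.54×8.314×602×ln(5.67) = 30800 J.
Q = ΔU + W = 30800 J.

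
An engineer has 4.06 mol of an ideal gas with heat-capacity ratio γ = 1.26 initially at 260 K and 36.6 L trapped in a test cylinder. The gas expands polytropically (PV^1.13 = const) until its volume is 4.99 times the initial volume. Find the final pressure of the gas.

P₁ = nRT₁/V₁ = 4.06×8.314×260/36.6 = 240 kPa.
Polytropic n=1.13: T₂ = T₁(V₁/V₂)^(n−1) = 260×(0.200)^0.13 = 211 K; P₂ = P₁(V₁/V₂)^n = 39.0 kPa.

39.0 kPa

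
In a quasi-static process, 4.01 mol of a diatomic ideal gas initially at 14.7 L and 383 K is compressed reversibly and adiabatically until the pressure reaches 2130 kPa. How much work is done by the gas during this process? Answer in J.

P₁ = nRT₁/V₁ = 4.01×8.314×383/14.7 = 869 kPa.
Adiabatic: T₂/T₁ = (P₂/P₁)^((γ−1)/γ) ⇒ T₂ = 383×(2.45)^0.286 = 495 K; V₂ = 7.75 L.
ΔU = nCvΔT = 4.01×20.8×(495−383) = 9320 J.
Q = 0 for an adiabatic process, so W = −ΔU = -9320 J.

-9320 J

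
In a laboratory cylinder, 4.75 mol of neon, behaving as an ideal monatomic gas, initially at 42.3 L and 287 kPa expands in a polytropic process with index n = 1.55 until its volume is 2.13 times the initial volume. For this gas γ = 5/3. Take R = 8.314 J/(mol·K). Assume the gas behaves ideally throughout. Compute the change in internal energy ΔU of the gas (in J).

-6200 J

T₁ = P₁V₁/(nR) = 287×42.3/(4.75×8.314) = 307 K.
Polytropic n=1.55: T₂ = T₁(V₁/V₂)^(n−1) = 307×(0.469)^0.55 = 203 K; P₂ = P₁(V₁/V₂)^n = 88.9 kPa.
For an ideal gas ΔU = nCvΔT with Cv = (3/2)R = 12.5 J/(mol·K).
ΔU = 4.75×12.5×(203−307) = -6200 J.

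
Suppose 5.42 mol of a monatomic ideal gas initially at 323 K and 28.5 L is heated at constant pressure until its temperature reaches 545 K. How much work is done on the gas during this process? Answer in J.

-10000 J

P₁ = nRT₁/V₁ = 5.42×8.314×323/28.5 = 511 kPa.
Isobaric: P stays 511 kPa; V/T = const ⇒ T₂ = 545 K, V₂ = 48.1 L.
W = PΔV = 511×(48.1−28.5) kPa·L = 10000 J.
Work done on the gas = −W_by = -10000 J.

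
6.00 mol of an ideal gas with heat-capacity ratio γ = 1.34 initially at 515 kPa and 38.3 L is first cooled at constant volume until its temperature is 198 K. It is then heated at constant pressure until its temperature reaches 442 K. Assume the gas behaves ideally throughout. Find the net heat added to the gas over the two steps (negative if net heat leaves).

T₁ = P₁V₁/(nR) = 515×38.3/(6.00×8.314) = 395 K.
Step 1 — Isochoric: V stays 38.3 L; P/T = const ⇒ T₂ = 198 K, P₂ = 258 kPa.
W = 0 (no volume change).
ΔU = nCvΔT = 6.00×24.5×(198−395) = -29000 J.
Q = ΔU = -29000 J.
State after step 1: P = 258 kPa, V = 38.3 L, T = 198 K.
Step 2 — Isobaric: P stays 258 kPa; V/T = const ⇒ T₂ = 442 K, V₂ = 85.5 L.
W = PΔV = 258×(85.5−38.3) kPa·L = 12200 J.
ΔU = nCvΔT = 6.00×24.5×(442−198) = 35800 J.
Q = ΔU + W = nCpΔT = 48000 J.
Net over both steps: W = 12200 J, Q = 19000 J, ΔU = 6840 J.

19000 J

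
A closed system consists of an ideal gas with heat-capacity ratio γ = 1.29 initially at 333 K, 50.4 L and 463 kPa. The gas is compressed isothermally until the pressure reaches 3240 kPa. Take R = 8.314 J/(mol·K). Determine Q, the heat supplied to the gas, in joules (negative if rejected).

-45400 J

n = P₁V₁/(RT₁) = 463×50.4/(8.314×333) = 8.43 mol.
Isothermal: T stays 333 K; PV = const ⇒ V₂ = 7.20 L, P₂ = 3240 kPa.
ΔU = 0 (ideal gas, T constant).
W = nRT ln(V₂/V₁) = 8.43×8.314×333×ln(0.143) = -45400 J.
Q = ΔU + W = -45400 J.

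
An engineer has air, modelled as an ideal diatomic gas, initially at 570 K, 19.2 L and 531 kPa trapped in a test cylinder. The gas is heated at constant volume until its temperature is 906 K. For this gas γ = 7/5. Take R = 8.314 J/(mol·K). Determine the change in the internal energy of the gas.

15000 J

n = P₁V₁/(RT₁) = 531×19.2/(8.314×570) = 2.15 mol.
Isochoric: V stays 19.2 L; P/T = const ⇒ T₂ = 906 K, P₂ = 844 kPa.
For an ideal gas ΔU = nCvΔT with Cv = (5/2)R = 20.8 J/(mol·K).
ΔU = 2.15×20.8×(906−570) = 15000 J.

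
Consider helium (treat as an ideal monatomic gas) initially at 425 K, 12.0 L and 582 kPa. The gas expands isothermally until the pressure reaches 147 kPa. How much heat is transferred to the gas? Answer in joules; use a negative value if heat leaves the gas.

n = P₁V₁/(RT₁) = 582×12.0/(8.314×425) = 1.98 mol.
Isothermal: T stays 425 K; PV = const ⇒ V₂ = 47.5 L, P₂ = 147 kPa.
ΔU = 0 (ideal gas, T constant).
W = nRT ln(V₂/V₁) = 1.98×8.314×425×ln(3.96) = 9610 J.
Q = ΔU + W = 9610 J.

9610 J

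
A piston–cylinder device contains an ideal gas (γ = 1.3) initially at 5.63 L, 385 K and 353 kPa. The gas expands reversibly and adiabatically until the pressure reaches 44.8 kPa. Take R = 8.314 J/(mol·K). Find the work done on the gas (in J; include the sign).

-2510 J

n = P₁V₁/(RT₁) = 353×5.63/(8.314×385) = 0.621 mol.
Adiabatic: T₂/T₁ = (P₂/P₁)^((γ−1)/γ) ⇒ T₂ = 385×(0.127)^0.231 = 239 K; V₂ = 27.5 L.
ΔU = nCvΔT = 0.621×27.7×(239−385) = -2510 J.
Q = 0 for an adiabatic process, so W = −ΔU = 2510 J.
Work done on the gas = −W_by = -2510 J.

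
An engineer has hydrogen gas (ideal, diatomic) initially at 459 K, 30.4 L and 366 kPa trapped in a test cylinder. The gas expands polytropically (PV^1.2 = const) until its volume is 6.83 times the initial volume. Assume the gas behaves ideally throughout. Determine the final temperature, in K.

Polytropic n=1.2: T₂ = T₁(V₁/V₂)^(n−1) = 459×(0.146)^0.20 = 313 K; P₂ = P₁(V₁/V₂)^n = 36.5 kPa.

313 K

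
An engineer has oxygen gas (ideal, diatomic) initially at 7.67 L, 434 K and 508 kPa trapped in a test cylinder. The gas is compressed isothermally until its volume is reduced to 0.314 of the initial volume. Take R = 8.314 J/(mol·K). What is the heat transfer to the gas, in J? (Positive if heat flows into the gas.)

n = P₁V₁/(RT₁) = 508×7.67/(8.314×434) = 1.08 mol.
Isothermal: T stays 434 K; PV = const ⇒ V₂ = 2.41 L, P₂ = 1620 kPa.
ΔU = 0 (ideal gas, T constant).
W = nRT ln(V₂/V₁) = 1.08×8.314×434×ln(0.314) = -4510 J.
Q = ΔU + W = -4510 J.

-4510 J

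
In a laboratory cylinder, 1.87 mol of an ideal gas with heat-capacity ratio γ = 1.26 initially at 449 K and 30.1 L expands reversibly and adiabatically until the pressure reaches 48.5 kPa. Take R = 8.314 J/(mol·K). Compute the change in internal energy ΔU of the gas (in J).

-7410 J

P₁ = nRT₁/V₁ = 1.87×8.314×449/30.1 = 232 kPa.
Adiabatic: T₂/T₁ = (P₂/P₁)^((γ−1)/γ) ⇒ T₂ = 449×(0.209)^0.206 = 325 K; V₂ = 104 L.
For an ideal gas ΔU = nCvΔT with Cv = R/(γ−1) = 32.0 J/(mol·K).
ΔU = 1.87×32.0×(325−449) = -7410 J.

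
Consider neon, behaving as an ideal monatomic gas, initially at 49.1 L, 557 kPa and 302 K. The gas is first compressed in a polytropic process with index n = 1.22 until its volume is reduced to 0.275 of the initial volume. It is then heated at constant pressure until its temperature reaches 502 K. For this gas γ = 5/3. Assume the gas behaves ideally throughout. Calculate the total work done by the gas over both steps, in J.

n = P₁V₁/(RT₁) = 557×49.1/(8.314×302) = 10.9 mol.
Step 1 — Polytropic n=1.22: T₂ = T₁(V₁/V₂)^(n−1) = 302×(3.64)^0.22 = 401 K; P₂ = P₁(V₁/V₂)^n = 2690 kPa.
W = (P₁V₁−P₂V₂)/(n−1) = (557×49.1−2690×13.5)/0.22 = -40800 J.
ΔU = nCvΔT = 10.9×12.5×(401−302) = 13500 J.
Q = ΔU + W = -27400 J.
State after step 1: P = 2690 kPa, V = 13.5 L, T = 401 K.
Step 2 — Isobaric: P stays 2690 kPa; V/T = const ⇒ T₂ = 502 K, V₂ = 16.9 L.
W = PΔV = 2690×(16.9−13.5) kPa·L = 9130 J.
ΔU = nCvΔT = 10.9×12.5×(502−401) = 13700 J.
Q = ΔU + W = nCpΔT = 22800 J.
Net over both steps: W = -31700 J, Q = -4530 J, ΔU = 27200 J.

-31700 J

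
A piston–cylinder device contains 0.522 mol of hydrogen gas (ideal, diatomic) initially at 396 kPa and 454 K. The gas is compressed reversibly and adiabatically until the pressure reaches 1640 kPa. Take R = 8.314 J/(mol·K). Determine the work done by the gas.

V₁ = nRT₁/P₁ = 0.522×8.314×454/396 = 4.98 L.
Adiabatic: T₂/T₁ = (P₂/P₁)^((γ−1)/γ) ⇒ T₂ = 454×(4.14)^0.286 = 681 K; V₂ = 1.80 L.
ΔU = nCvΔT = 0.522×20.8×(681−454) = 2470 J.
Q = 0 for an adiabatic process, so W = −ΔU = -2470 J.

-2470 J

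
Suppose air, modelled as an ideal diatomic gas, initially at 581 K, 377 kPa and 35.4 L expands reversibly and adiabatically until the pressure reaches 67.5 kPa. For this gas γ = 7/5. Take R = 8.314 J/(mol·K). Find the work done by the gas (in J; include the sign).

n = P₁V₁/(RT₁) = 377×35.4/(8.314×581) = 2.76 mol.
Adiabatic: T₂/T₁ = (P₂/P₁)^((γ−1)/γ) ⇒ T₂ = 581×(0.179)^0.286 = 355 K; V₂ = 121 L.
ΔU = nCvΔT = 2.76×20.8×(355−581) = -13000 J.
Q = 0 for an adiabatic process, so W = −ΔU = 13000 J.

13000 J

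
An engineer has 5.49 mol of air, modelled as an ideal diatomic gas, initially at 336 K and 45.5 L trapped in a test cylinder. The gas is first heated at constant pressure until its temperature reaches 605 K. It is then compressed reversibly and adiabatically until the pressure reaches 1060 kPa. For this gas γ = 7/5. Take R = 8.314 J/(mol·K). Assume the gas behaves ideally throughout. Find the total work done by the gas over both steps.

P₁ = nRT₁/V₁ = 5.49×8.314×336/45.5 = 337 kPa.
Step 1 — Isobaric: P stays 337 kPa; V/T = const ⇒ T₂ = 605 K, V₂ = 81.9 L.
W = PΔV = 337×(81.9−45.5) kPa·L = 12300 J.
ΔU = nCvΔT = 5.49×20.8×(605−336) = 30700 J.
Q = ΔU + W = nCpΔT = 43000 J.
State after step 1: P = 337 kPa, V = 81.9 L, T = 605 K.
Step 2 — Adiabatic: T₂/T₁ = (P₂/P₁)^((γ−1)/γ) ⇒ T₂ = 605×(3.14)^0.286 = 839 K; V₂ = 36.1 L.
ΔU = nCvΔT = 5.49×20.8×(839−605) = 26700 J.
Q = 0 for an adiabatic process, so W = −ΔU = -26700 J.
Net over both steps: W = -14500 J, Q = 43000 J, ΔU = 57400 J.

-14500 J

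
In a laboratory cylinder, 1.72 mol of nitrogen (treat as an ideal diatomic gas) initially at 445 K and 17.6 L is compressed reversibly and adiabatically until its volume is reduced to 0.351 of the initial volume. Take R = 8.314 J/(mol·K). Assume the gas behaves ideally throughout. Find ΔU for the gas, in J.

8270 J

P₁ = nRT₁/V₁ = 1.72×8.314×445/17.6 = 362 kPa.
Adiabatic: TV^(γ−1) = const ⇒ T₂ = 445×(2.85)^0.400 = 676 K; PV^γ = const ⇒ P₂ = 1570 kPa.
For an ideal gas ΔU = nCvΔT with Cv = (5/2)R = 20.8 J/(mol·K).
ΔU = 1.72×20.8×(676−445) = 8270 J.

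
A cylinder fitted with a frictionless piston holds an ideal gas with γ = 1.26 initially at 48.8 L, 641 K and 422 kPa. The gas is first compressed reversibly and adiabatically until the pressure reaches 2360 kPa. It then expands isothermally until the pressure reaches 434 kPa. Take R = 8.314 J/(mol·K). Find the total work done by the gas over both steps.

n = P₁V₁/(RT₁) = 422×48.8/(8.314×641) = 3.86 mol.
Step 1 — Adiabatic: T₂/T₁ = (P₂/P₁)^((γ−1)/γ) ⇒ T₂ = 641×(5.59)^0.206 = 914 K; V₂ = 12.4 L.
ΔU = nCvΔT = 3.86×32.0×(914−641) = 33800 J.
Q = 0 for an adiabatic process, so W = −ΔU = -33800 J.
State after step 1: P = 2360 kPa, V = 12.4 L, T = 914 K.
Step 2 — Isothermal: T stays 914 K; PV = const ⇒ V₂ = 67.7 L, P₂ = 434 kPa.
ΔU = 0 (ideal gas, T constant).
W = nRT ln(V₂/V₁) = 3.86×8.314×914×ln(5.44) = 49700 J.
Q = ΔU + W = 49700 J.
Net over both steps: W = 16000 J, Q = 49700 J, ΔU = 33800 J.

16000 J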